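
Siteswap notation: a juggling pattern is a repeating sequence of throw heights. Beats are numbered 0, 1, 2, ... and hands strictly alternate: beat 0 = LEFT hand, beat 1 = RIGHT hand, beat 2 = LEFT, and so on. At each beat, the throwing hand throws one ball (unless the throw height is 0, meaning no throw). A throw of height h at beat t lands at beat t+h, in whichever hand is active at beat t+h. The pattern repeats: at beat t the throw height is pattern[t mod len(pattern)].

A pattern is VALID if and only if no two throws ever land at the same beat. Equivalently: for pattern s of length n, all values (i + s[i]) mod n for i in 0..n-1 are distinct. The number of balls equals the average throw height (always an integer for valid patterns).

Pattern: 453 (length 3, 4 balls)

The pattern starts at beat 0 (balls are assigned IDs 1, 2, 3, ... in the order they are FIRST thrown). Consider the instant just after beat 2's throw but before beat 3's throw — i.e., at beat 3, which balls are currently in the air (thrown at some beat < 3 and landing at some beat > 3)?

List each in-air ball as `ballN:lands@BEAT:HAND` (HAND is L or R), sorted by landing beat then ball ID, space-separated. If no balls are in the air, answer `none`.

Answer: ball1:lands@4:L ball3:lands@5:R ball2:lands@6:L

Derivation:
Beat 0 (L): throw ball1 h=4 -> lands@4:L; in-air after throw: [b1@4:L]
Beat 1 (R): throw ball2 h=5 -> lands@6:L; in-air after throw: [b1@4:L b2@6:L]
Beat 2 (L): throw ball3 h=3 -> lands@5:R; in-air after throw: [b1@4:L b3@5:R b2@6:L]
Beat 3 (R): throw ball4 h=4 -> lands@7:R; in-air after throw: [b1@4:L b3@5:R b2@6:L b4@7:R]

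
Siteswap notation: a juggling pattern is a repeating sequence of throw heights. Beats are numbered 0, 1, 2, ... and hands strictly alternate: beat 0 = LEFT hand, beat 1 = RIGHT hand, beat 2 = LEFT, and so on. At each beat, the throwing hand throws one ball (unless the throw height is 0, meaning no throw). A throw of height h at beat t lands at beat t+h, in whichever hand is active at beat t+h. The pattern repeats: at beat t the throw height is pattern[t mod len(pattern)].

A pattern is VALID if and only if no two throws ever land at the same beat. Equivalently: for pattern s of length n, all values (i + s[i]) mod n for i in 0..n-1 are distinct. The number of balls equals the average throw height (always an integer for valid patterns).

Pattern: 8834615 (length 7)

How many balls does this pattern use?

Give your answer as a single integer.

Answer: 5

Derivation:
Pattern = [8, 8, 3, 4, 6, 1, 5], length n = 7
  position 0: throw height = 8, running sum = 8
  position 1: throw height = 8, running sum = 16
  position 2: throw height = 3, running sum = 19
  position 3: throw height = 4, running sum = 23
  position 4: throw height = 6, running sum = 29
  position 5: throw height = 1, running sum = 30
  position 6: throw height = 5, running sum = 35
Total sum = 35; balls = sum / n = 35 / 7 = 5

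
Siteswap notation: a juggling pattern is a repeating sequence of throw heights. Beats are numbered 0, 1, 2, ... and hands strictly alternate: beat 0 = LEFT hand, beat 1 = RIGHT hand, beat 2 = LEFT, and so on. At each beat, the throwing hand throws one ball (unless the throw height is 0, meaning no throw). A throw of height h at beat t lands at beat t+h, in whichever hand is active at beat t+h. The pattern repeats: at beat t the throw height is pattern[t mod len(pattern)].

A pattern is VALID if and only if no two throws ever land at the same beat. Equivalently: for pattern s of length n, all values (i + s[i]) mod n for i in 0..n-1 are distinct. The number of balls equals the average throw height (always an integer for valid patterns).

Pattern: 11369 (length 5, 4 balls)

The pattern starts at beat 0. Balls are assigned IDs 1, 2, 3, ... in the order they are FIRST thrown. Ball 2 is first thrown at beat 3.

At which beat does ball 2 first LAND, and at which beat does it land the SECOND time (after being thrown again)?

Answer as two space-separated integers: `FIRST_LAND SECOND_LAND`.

Beat 0 (L): throw ball1 h=1 -> lands@1:R; in-air after throw: [b1@1:R]
Beat 1 (R): throw ball1 h=1 -> lands@2:L; in-air after throw: [b1@2:L]
Beat 2 (L): throw ball1 h=3 -> lands@5:R; in-air after throw: [b1@5:R]
Beat 3 (R): throw ball2 h=6 -> lands@9:R; in-air after throw: [b1@5:R b2@9:R]
Beat 4 (L): throw ball3 h=9 -> lands@13:R; in-air after throw: [b1@5:R b2@9:R b3@13:R]
Beat 5 (R): throw ball1 h=1 -> lands@6:L; in-air after throw: [b1@6:L b2@9:R b3@13:R]
Beat 6 (L): throw ball1 h=1 -> lands@7:R; in-air after throw: [b1@7:R b2@9:R b3@13:R]
Beat 7 (R): throw ball1 h=3 -> lands@10:L; in-air after throw: [b2@9:R b1@10:L b3@13:R]
Beat 8 (L): throw ball4 h=6 -> lands@14:L; in-air after throw: [b2@9:R b1@10:L b3@13:R b4@14:L]
Beat 9 (R): throw ball2 h=9 -> lands@18:L; in-air after throw: [b1@10:L b3@13:R b4@14:L b2@18:L]
Beat 10 (L): throw ball1 h=1 -> lands@11:R; in-air after throw: [b1@11:R b3@13:R b4@14:L b2@18:L]
Beat 11 (R): throw ball1 h=1 -> lands@12:L; in-air after throw: [b1@12:L b3@13:R b4@14:L b2@18:L]
Ball 2: thrown@3 h=6 -> first land @9; rethrown@9 h=9 -> second land @18

Answer: 9 18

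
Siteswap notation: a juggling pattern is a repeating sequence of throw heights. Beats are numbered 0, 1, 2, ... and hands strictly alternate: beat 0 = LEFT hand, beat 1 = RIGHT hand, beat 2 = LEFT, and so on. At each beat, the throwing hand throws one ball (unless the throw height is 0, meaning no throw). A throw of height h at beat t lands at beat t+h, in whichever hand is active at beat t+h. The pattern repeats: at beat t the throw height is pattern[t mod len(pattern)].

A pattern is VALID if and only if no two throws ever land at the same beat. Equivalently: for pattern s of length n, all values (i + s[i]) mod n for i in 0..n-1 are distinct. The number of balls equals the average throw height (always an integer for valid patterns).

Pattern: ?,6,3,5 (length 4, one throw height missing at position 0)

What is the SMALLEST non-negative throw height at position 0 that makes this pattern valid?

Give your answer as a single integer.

i=0: s[i]=? (unknown)
i=1: (1 + 6) mod 4 = 3
i=2: (2 + 3) mod 4 = 1
i=3: (3 + 5) mod 4 = 0
Known residues: [0, 1, 3]; need a permutation of 0..3, so missing residue r = 2
Need (0 + s) mod 4 = 2; smallest s = (2 - 0) mod 4 = 2

Answer: 2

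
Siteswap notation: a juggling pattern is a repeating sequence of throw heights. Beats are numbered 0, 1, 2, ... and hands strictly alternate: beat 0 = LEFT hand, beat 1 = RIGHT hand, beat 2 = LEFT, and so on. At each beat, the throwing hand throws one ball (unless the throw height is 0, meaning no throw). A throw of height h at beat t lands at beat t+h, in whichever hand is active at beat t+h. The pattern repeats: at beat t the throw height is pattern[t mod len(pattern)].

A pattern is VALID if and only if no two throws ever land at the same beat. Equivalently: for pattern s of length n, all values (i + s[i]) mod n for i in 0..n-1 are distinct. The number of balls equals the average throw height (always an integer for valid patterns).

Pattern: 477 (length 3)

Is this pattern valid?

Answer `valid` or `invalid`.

Answer: valid

Derivation:
i=0: (i + s[i]) mod n = (0 + 4) mod 3 = 1
i=1: (i + s[i]) mod n = (1 + 7) mod 3 = 2
i=2: (i + s[i]) mod n = (2 + 7) mod 3 = 0
Residues: [1, 2, 0], distinct: True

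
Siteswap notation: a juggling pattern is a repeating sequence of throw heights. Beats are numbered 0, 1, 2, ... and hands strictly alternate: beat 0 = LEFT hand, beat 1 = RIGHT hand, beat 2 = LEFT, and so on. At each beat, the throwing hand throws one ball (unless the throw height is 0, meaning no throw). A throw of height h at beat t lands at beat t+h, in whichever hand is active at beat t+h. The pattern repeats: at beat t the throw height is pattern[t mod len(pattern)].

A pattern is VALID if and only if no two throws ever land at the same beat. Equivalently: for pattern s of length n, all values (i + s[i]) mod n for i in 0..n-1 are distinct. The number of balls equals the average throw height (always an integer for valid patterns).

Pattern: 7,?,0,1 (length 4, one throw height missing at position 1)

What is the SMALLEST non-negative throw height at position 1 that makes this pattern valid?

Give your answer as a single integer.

i=0: (0 + 7) mod 4 = 3
i=1: s[i]=? (unknown)
i=2: (2 + 0) mod 4 = 2
i=3: (3 + 1) mod 4 = 0
Known residues: [0, 2, 3]; need a permutation of 0..3, so missing residue r = 1
Need (1 + s) mod 4 = 1; smallest s = (1 - 1) mod 4 = 0

Answer: 0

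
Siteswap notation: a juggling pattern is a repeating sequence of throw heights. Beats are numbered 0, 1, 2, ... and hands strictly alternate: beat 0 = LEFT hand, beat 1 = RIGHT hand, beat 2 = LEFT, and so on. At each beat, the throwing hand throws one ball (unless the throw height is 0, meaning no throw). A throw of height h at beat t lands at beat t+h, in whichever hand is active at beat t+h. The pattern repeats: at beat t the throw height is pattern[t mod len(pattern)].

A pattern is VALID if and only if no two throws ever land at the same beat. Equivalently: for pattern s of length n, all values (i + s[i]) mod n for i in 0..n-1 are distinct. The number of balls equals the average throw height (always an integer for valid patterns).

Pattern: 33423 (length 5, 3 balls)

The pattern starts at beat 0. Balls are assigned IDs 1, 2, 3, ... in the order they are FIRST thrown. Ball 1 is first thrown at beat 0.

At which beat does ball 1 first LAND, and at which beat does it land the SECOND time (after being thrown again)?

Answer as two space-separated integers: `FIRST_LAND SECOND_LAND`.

Beat 0 (L): throw ball1 h=3 -> lands@3:R; in-air after throw: [b1@3:R]
Beat 1 (R): throw ball2 h=3 -> lands@4:L; in-air after throw: [b1@3:R b2@4:L]
Beat 2 (L): throw ball3 h=4 -> lands@6:L; in-air after throw: [b1@3:R b2@4:L b3@6:L]
Beat 3 (R): throw ball1 h=2 -> lands@5:R; in-air after throw: [b2@4:L b1@5:R b3@6:L]
Beat 4 (L): throw ball2 h=3 -> lands@7:R; in-air after throw: [b1@5:R b3@6:L b2@7:R]
Beat 5 (R): throw ball1 h=3 -> lands@8:L; in-air after throw: [b3@6:L b2@7:R b1@8:L]
Ball 1: thrown@0 h=3 -> first land @3; rethrown@3 h=2 -> second land @5

Answer: 3 5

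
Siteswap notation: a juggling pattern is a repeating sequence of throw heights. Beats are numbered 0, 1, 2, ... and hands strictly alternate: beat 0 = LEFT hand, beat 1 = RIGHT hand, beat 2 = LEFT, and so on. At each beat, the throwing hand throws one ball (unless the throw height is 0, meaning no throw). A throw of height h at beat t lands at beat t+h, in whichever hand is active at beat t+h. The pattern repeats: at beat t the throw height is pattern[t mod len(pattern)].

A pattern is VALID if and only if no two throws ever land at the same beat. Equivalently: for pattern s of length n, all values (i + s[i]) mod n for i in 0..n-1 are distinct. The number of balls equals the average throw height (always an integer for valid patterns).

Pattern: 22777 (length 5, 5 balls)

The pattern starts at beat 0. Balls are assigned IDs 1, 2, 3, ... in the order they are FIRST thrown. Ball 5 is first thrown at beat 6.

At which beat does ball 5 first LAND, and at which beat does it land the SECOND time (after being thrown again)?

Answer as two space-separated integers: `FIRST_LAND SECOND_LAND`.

Beat 0 (L): throw ball1 h=2 -> lands@2:L; in-air after throw: [b1@2:L]
Beat 1 (R): throw ball2 h=2 -> lands@3:R; in-air after throw: [b1@2:L b2@3:R]
Beat 2 (L): throw ball1 h=7 -> lands@9:R; in-air after throw: [b2@3:R b1@9:R]
Beat 3 (R): throw ball2 h=7 -> lands@10:L; in-air after throw: [b1@9:R b2@10:L]
Beat 4 (L): throw ball3 h=7 -> lands@11:R; in-air after throw: [b1@9:R b2@10:L b3@11:R]
Beat 5 (R): throw ball4 h=2 -> lands@7:R; in-air after throw: [b4@7:R b1@9:R b2@10:L b3@11:R]
Beat 6 (L): throw ball5 h=2 -> lands@8:L; in-air after throw: [b4@7:R b5@8:L b1@9:R b2@10:L b3@11:R]
Beat 7 (R): throw ball4 h=7 -> lands@14:L; in-air after throw: [b5@8:L b1@9:R b2@10:L b3@11:R b4@14:L]
Beat 8 (L): throw ball5 h=7 -> lands@15:R; in-air after throw: [b1@9:R b2@10:L b3@11:R b4@14:L b5@15:R]
Beat 9 (R): throw ball1 h=7 -> lands@16:L; in-air after throw: [b2@10:L b3@11:R b4@14:L b5@15:R b1@16:L]
Beat 10 (L): throw ball2 h=2 -> lands@12:L; in-air after throw: [b3@11:R b2@12:L b4@14:L b5@15:R b1@16:L]
Beat 11 (R): throw ball3 h=2 -> lands@13:R; in-air after throw: [b2@12:L b3@13:R b4@14:L b5@15:R b1@16:L]
Beat 12 (L): throw ball2 h=7 -> lands@19:R; in-air after throw: [b3@13:R b4@14:L b5@15:R b1@16:L b2@19:R]
Beat 13 (R): throw ball3 h=7 -> lands@20:L; in-air after throw: [b4@14:L b5@15:R b1@16:L b2@19:R b3@20:L]
Beat 14 (L): throw ball4 h=7 -> lands@21:R; in-air after throw: [b5@15:R b1@16:L b2@19:R b3@20:L b4@21:R]
Beat 15 (R): throw ball5 h=2 -> lands@17:R; in-air after throw: [b1@16:L b5@17:R b2@19:R b3@20:L b4@21:R]
Ball 5: thrown@6 h=2 -> first land @8; rethrown@8 h=7 -> second land @15

Answer: 8 15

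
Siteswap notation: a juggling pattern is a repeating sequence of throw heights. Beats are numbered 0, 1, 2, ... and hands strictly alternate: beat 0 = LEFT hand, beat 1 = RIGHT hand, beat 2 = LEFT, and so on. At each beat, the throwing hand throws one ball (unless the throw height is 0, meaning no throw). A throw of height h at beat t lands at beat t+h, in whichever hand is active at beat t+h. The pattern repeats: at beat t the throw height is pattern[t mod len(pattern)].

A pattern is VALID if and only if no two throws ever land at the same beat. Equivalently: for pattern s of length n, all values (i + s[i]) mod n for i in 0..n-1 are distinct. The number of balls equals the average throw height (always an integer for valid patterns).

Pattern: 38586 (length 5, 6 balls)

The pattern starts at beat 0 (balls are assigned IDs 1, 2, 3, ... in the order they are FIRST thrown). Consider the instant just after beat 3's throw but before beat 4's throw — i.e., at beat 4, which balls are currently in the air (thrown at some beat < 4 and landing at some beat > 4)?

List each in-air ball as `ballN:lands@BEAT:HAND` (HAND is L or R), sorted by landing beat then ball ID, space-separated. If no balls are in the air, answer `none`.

Answer: ball3:lands@7:R ball2:lands@9:R ball1:lands@11:R

Derivation:
Beat 0 (L): throw ball1 h=3 -> lands@3:R; in-air after throw: [b1@3:R]
Beat 1 (R): throw ball2 h=8 -> lands@9:R; in-air after throw: [b1@3:R b2@9:R]
Beat 2 (L): throw ball3 h=5 -> lands@7:R; in-air after throw: [b1@3:R b3@7:R b2@9:R]
Beat 3 (R): throw ball1 h=8 -> lands@11:R; in-air after throw: [b3@7:R b2@9:R b1@11:R]
Beat 4 (L): throw ball4 h=6 -> lands@10:L; in-air after throw: [b3@7:R b2@9:R b4@10:L b1@11:R]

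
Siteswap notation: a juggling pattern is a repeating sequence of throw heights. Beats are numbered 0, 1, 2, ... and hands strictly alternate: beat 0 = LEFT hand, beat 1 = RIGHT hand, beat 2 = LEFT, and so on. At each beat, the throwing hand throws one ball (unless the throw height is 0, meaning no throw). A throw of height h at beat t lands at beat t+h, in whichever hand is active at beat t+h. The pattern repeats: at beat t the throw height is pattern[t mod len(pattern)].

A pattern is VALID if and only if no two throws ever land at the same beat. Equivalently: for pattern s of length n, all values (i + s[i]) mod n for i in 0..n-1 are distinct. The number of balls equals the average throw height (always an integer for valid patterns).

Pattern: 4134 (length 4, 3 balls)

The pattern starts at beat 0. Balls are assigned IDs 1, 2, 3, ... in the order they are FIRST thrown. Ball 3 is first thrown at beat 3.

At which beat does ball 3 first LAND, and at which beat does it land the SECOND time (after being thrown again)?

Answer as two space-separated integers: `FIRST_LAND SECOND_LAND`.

Answer: 7 11

Derivation:
Beat 0 (L): throw ball1 h=4 -> lands@4:L; in-air after throw: [b1@4:L]
Beat 1 (R): throw ball2 h=1 -> lands@2:L; in-air after throw: [b2@2:L b1@4:L]
Beat 2 (L): throw ball2 h=3 -> lands@5:R; in-air after throw: [b1@4:L b2@5:R]
Beat 3 (R): throw ball3 h=4 -> lands@7:R; in-air after throw: [b1@4:L b2@5:R b3@7:R]
Beat 4 (L): throw ball1 h=4 -> lands@8:L; in-air after throw: [b2@5:R b3@7:R b1@8:L]
Beat 5 (R): throw ball2 h=1 -> lands@6:L; in-air after throw: [b2@6:L b3@7:R b1@8:L]
Beat 6 (L): throw ball2 h=3 -> lands@9:R; in-air after throw: [b3@7:R b1@8:L b2@9:R]
Beat 7 (R): throw ball3 h=4 -> lands@11:R; in-air after throw: [b1@8:L b2@9:R b3@11:R]
Beat 8 (L): throw ball1 h=4 -> lands@12:L; in-air after throw: [b2@9:R b3@11:R b1@12:L]
Beat 9 (R): throw ball2 h=1 -> lands@10:L; in-air after throw: [b2@10:L b3@11:R b1@12:L]
Beat 10 (L): throw ball2 h=3 -> lands@13:R; in-air after throw: [b3@11:R b1@12:L b2@13:R]
Beat 11 (R): throw ball3 h=4 -> lands@15:R; in-air after throw: [b1@12:L b2@13:R b3@15:R]
Ball 3: thrown@3 h=4 -> first land @7; rethrown@7 h=4 -> second land @11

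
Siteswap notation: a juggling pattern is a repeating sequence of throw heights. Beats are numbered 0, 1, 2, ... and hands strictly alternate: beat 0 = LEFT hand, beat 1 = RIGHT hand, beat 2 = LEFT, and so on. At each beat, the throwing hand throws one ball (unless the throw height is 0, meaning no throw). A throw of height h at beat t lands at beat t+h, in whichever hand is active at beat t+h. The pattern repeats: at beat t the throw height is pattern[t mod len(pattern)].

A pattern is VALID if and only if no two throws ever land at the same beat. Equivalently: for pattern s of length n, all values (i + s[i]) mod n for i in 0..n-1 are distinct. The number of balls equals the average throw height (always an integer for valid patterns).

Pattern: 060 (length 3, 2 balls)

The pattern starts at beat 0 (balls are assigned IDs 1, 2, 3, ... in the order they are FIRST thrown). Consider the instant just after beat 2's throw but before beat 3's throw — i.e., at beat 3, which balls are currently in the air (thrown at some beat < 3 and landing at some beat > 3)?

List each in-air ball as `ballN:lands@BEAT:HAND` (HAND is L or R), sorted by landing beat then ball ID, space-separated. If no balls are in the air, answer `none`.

Answer: ball1:lands@7:R

Derivation:
Beat 1 (R): throw ball1 h=6 -> lands@7:R; in-air after throw: [b1@7:R]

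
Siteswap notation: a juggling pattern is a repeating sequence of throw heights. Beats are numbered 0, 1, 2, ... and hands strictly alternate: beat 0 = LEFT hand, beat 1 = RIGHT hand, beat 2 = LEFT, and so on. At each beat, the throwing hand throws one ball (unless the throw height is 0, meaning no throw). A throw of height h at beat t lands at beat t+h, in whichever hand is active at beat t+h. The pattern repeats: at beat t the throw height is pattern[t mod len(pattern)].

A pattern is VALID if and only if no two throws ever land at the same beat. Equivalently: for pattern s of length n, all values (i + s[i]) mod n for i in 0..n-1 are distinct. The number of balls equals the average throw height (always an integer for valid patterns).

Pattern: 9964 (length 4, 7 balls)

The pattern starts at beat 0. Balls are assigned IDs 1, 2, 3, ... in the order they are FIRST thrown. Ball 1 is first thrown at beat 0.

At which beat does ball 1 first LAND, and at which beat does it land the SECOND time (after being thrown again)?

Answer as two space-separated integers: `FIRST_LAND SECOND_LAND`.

Answer: 9 18

Derivation:
Beat 0 (L): throw ball1 h=9 -> lands@9:R; in-air after throw: [b1@9:R]
Beat 1 (R): throw ball2 h=9 -> lands@10:L; in-air after throw: [b1@9:R b2@10:L]
Beat 2 (L): throw ball3 h=6 -> lands@8:L; in-air after throw: [b3@8:L b1@9:R b2@10:L]
Beat 3 (R): throw ball4 h=4 -> lands@7:R; in-air after throw: [b4@7:R b3@8:L b1@9:R b2@10:L]
Beat 4 (L): throw ball5 h=9 -> lands@13:R; in-air after throw: [b4@7:R b3@8:L b1@9:R b2@10:L b5@13:R]
Beat 5 (R): throw ball6 h=9 -> lands@14:L; in-air after throw: [b4@7:R b3@8:L b1@9:R b2@10:L b5@13:R b6@14:L]
Beat 6 (L): throw ball7 h=6 -> lands@12:L; in-air after throw: [b4@7:R b3@8:L b1@9:R b2@10:L b7@12:L b5@13:R b6@14:L]
Beat 7 (R): throw ball4 h=4 -> lands@11:R; in-air after throw: [b3@8:L b1@9:R b2@10:L b4@11:R b7@12:L b5@13:R b6@14:L]
Beat 8 (L): throw ball3 h=9 -> lands@17:R; in-air after throw: [b1@9:R b2@10:L b4@11:R b7@12:L b5@13:R b6@14:L b3@17:R]
Beat 9 (R): throw ball1 h=9 -> lands@18:L; in-air after throw: [b2@10:L b4@11:R b7@12:L b5@13:R b6@14:L b3@17:R b1@18:L]
Beat 10 (L): throw ball2 h=6 -> lands@16:L; in-air after throw: [b4@11:R b7@12:L b5@13:R b6@14:L b2@16:L b3@17:R b1@18:L]
Beat 11 (R): throw ball4 h=4 -> lands@15:R; in-air after throw: [b7@12:L b5@13:R b6@14:L b4@15:R b2@16:L b3@17:R b1@18:L]
Beat 12 (L): throw ball7 h=9 -> lands@21:R; in-air after throw: [b5@13:R b6@14:L b4@15:R b2@16:L b3@17:R b1@18:L b7@21:R]
Beat 13 (R): throw ball5 h=9 -> lands@22:L; in-air after throw: [b6@14:L b4@15:R b2@16:L b3@17:R b1@18:L b7@21:R b5@22:L]
Beat 14 (L): throw ball6 h=6 -> lands@20:L; in-air after throw: [b4@15:R b2@16:L b3@17:R b1@18:L b6@20:L b7@21:R b5@22:L]
Beat 15 (R): throw ball4 h=4 -> lands@19:R; in-air after throw: [b2@16:L b3@17:R b1@18:L b4@19:R b6@20:L b7@21:R b5@22:L]
Ball 1: thrown@0 h=9 -> first land @9; rethrown@9 h=9 -> second land @18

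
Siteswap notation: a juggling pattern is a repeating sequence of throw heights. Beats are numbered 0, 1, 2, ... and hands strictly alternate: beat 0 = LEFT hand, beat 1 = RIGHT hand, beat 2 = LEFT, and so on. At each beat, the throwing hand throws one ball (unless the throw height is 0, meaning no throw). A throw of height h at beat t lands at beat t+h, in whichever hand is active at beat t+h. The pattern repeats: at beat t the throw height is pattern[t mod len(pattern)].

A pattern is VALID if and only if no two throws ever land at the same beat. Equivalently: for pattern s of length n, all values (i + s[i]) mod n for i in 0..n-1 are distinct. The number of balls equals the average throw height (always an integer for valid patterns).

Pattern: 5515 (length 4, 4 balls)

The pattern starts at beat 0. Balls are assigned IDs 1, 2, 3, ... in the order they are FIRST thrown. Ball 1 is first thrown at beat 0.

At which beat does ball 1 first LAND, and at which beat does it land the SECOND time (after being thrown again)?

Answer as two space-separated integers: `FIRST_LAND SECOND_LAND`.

Beat 0 (L): throw ball1 h=5 -> lands@5:R; in-air after throw: [b1@5:R]
Beat 1 (R): throw ball2 h=5 -> lands@6:L; in-air after throw: [b1@5:R b2@6:L]
Beat 2 (L): throw ball3 h=1 -> lands@3:R; in-air after throw: [b3@3:R b1@5:R b2@6:L]
Beat 3 (R): throw ball3 h=5 -> lands@8:L; in-air after throw: [b1@5:R b2@6:L b3@8:L]
Beat 4 (L): throw ball4 h=5 -> lands@9:R; in-air after throw: [b1@5:R b2@6:L b3@8:L b4@9:R]
Beat 5 (R): throw ball1 h=5 -> lands@10:L; in-air after throw: [b2@6:L b3@8:L b4@9:R b1@10:L]
Beat 6 (L): throw ball2 h=1 -> lands@7:R; in-air after throw: [b2@7:R b3@8:L b4@9:R b1@10:L]
Beat 7 (R): throw ball2 h=5 -> lands@12:L; in-air after throw: [b3@8:L b4@9:R b1@10:L b2@12:L]
Beat 8 (L): throw ball3 h=5 -> lands@13:R; in-air after throw: [b4@9:R b1@10:L b2@12:L b3@13:R]
Beat 9 (R): throw ball4 h=5 -> lands@14:L; in-air after throw: [b1@10:L b2@12:L b3@13:R b4@14:L]
Beat 10 (L): throw ball1 h=1 -> lands@11:R; in-air after throw: [b1@11:R b2@12:L b3@13:R b4@14:L]
Ball 1: thrown@0 h=5 -> first land @5; rethrown@5 h=5 -> second land @10

Answer: 5 10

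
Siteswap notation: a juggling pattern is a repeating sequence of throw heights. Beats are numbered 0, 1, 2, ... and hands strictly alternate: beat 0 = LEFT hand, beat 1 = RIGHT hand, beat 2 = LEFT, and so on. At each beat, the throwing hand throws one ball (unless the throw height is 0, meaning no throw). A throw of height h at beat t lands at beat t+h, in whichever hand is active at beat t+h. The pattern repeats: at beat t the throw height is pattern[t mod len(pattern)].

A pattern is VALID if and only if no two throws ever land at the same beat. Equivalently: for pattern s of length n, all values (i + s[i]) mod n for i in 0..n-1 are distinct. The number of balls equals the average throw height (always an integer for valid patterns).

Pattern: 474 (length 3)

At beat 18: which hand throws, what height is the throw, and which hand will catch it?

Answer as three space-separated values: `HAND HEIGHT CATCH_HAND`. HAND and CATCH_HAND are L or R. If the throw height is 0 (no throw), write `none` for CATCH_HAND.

Beat 18: 18 mod 2 = 0, so hand = L
Throw height = pattern[18 mod 3] = pattern[0] = 4
Lands at beat 18+4=22, 22 mod 2 = 0, so catch hand = L

Answer: L 4 L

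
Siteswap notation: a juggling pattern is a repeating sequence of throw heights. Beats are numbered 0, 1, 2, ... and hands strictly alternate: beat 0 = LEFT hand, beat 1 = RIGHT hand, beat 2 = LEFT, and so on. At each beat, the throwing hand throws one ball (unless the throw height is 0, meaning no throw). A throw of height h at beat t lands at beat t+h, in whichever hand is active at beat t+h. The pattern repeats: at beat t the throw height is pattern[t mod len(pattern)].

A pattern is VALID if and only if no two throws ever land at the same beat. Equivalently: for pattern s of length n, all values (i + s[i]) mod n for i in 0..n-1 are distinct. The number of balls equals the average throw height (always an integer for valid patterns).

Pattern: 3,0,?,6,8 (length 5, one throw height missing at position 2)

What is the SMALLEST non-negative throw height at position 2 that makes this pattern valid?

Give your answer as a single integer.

Answer: 3

Derivation:
i=0: (0 + 3) mod 5 = 3
i=1: (1 + 0) mod 5 = 1
i=2: s[i]=? (unknown)
i=3: (3 + 6) mod 5 = 4
i=4: (4 + 8) mod 5 = 2
Known residues: [1, 2, 3, 4]; need a permutation of 0..4, so missing residue r = 0
Need (2 + s) mod 5 = 0; smallest s = (0 - 2) mod 5 = 3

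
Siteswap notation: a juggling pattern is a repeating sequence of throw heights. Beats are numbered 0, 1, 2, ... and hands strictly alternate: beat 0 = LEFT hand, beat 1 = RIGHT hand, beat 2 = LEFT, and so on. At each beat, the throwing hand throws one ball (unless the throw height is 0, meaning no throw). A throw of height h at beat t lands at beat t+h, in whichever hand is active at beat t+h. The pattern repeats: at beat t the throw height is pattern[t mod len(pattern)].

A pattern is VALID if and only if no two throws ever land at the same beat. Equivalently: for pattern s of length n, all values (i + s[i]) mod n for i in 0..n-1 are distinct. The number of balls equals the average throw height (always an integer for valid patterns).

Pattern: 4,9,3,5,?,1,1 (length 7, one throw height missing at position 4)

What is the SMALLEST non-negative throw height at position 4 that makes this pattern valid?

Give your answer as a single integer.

i=0: (0 + 4) mod 7 = 4
i=1: (1 + 9) mod 7 = 3
i=2: (2 + 3) mod 7 = 5
i=3: (3 + 5) mod 7 = 1
i=4: s[i]=? (unknown)
i=5: (5 + 1) mod 7 = 6
i=6: (6 + 1) mod 7 = 0
Known residues: [0, 1, 3, 4, 5, 6]; need a permutation of 0..6, so missing residue r = 2
Need (4 + s) mod 7 = 2; smallest s = (2 - 4) mod 7 = 5

Answer: 5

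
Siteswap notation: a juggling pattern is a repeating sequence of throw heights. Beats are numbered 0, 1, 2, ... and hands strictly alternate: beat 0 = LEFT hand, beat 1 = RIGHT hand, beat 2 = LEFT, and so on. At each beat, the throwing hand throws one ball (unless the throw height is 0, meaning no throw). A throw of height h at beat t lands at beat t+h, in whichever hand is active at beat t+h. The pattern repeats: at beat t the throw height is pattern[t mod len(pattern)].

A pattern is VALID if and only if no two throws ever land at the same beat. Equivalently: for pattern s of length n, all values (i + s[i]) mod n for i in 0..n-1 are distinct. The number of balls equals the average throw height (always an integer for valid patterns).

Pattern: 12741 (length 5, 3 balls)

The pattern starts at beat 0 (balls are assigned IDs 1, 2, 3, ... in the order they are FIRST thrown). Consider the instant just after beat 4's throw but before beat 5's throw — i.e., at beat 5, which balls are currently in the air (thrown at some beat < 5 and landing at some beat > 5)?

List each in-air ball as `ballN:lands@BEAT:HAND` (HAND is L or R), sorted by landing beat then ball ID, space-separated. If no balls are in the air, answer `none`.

Beat 0 (L): throw ball1 h=1 -> lands@1:R; in-air after throw: [b1@1:R]
Beat 1 (R): throw ball1 h=2 -> lands@3:R; in-air after throw: [b1@3:R]
Beat 2 (L): throw ball2 h=7 -> lands@9:R; in-air after throw: [b1@3:R b2@9:R]
Beat 3 (R): throw ball1 h=4 -> lands@7:R; in-air after throw: [b1@7:R b2@9:R]
Beat 4 (L): throw ball3 h=1 -> lands@5:R; in-air after throw: [b3@5:R b1@7:R b2@9:R]
Beat 5 (R): throw ball3 h=1 -> lands@6:L; in-air after throw: [b3@6:L b1@7:R b2@9:R]

Answer: ball1:lands@7:R ball2:lands@9:R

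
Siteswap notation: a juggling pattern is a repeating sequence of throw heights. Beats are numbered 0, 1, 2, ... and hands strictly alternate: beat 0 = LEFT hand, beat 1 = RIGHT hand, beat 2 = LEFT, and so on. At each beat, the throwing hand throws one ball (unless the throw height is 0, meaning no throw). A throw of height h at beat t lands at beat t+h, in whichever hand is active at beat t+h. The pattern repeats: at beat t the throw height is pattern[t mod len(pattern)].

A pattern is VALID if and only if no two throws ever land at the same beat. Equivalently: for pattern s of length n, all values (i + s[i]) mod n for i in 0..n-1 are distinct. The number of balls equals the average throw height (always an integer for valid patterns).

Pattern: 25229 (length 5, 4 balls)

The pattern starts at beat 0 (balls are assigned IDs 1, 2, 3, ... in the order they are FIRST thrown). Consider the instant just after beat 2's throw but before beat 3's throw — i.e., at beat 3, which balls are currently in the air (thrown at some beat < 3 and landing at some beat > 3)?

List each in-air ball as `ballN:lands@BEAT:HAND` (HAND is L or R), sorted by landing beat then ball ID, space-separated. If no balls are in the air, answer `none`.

Answer: ball1:lands@4:L ball2:lands@6:L

Derivation:
Beat 0 (L): throw ball1 h=2 -> lands@2:L; in-air after throw: [b1@2:L]
Beat 1 (R): throw ball2 h=5 -> lands@6:L; in-air after throw: [b1@2:L b2@6:L]
Beat 2 (L): throw ball1 h=2 -> lands@4:L; in-air after throw: [b1@4:L b2@6:L]
Beat 3 (R): throw ball3 h=2 -> lands@5:R; in-air after throw: [b1@4:L b3@5:R b2@6:L]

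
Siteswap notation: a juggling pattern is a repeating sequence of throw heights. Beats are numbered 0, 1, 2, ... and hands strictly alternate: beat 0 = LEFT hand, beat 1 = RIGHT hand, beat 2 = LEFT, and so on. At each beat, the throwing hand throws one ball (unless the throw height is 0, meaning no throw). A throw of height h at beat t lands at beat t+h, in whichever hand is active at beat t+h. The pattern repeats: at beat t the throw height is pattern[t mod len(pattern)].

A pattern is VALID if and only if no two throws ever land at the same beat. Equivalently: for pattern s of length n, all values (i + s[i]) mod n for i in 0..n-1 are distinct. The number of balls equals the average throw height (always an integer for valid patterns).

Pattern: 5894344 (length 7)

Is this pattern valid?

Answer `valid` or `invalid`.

i=0: (i + s[i]) mod n = (0 + 5) mod 7 = 5
i=1: (i + s[i]) mod n = (1 + 8) mod 7 = 2
i=2: (i + s[i]) mod n = (2 + 9) mod 7 = 4
i=3: (i + s[i]) mod n = (3 + 4) mod 7 = 0
i=4: (i + s[i]) mod n = (4 + 3) mod 7 = 0
i=5: (i + s[i]) mod n = (5 + 4) mod 7 = 2
i=6: (i + s[i]) mod n = (6 + 4) mod 7 = 3
Residues: [5, 2, 4, 0, 0, 2, 3], distinct: False

Answer: invalid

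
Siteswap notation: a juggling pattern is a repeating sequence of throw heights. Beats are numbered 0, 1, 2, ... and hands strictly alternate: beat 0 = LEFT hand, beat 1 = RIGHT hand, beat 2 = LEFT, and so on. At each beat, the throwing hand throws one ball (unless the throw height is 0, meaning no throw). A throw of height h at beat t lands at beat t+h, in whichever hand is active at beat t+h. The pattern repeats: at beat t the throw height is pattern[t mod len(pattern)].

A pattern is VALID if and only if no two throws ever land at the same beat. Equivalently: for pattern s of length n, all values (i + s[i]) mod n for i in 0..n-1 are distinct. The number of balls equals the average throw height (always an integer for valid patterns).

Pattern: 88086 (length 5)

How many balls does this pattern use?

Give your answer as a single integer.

Answer: 6

Derivation:
Pattern = [8, 8, 0, 8, 6], length n = 5
  position 0: throw height = 8, running sum = 8
  position 1: throw height = 8, running sum = 16
  position 2: throw height = 0, running sum = 16
  position 3: throw height = 8, running sum = 24
  position 4: throw height = 6, running sum = 30
Total sum = 30; balls = sum / n = 30 / 5 = 6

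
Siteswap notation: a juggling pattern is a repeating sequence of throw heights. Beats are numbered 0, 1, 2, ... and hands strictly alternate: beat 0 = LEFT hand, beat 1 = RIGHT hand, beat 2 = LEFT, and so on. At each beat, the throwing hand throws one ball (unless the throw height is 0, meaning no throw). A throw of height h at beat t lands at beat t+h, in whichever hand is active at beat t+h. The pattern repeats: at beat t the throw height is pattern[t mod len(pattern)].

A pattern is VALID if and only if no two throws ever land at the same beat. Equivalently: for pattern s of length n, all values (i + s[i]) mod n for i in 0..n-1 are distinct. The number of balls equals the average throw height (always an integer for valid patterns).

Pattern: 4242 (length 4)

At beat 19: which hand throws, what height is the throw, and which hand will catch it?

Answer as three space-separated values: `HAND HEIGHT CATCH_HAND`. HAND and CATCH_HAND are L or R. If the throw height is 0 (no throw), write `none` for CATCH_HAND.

Beat 19: 19 mod 2 = 1, so hand = R
Throw height = pattern[19 mod 4] = pattern[3] = 2
Lands at beat 19+2=21, 21 mod 2 = 1, so catch hand = R

Answer: R 2 R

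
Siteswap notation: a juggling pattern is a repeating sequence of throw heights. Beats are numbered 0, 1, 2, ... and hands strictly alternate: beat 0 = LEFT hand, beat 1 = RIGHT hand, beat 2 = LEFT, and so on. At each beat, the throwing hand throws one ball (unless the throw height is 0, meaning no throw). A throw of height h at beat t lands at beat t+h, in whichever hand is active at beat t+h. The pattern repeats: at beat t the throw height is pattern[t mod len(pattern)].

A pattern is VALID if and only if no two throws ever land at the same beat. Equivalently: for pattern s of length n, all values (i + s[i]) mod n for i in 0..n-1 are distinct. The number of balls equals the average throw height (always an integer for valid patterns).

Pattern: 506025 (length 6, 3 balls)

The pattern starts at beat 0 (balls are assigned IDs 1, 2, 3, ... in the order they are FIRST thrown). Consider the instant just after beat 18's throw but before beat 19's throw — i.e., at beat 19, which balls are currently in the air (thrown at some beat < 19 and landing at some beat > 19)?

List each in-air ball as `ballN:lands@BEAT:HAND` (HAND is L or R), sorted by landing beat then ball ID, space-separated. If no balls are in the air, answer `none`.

Beat 0 (L): throw ball1 h=5 -> lands@5:R; in-air after throw: [b1@5:R]
Beat 2 (L): throw ball2 h=6 -> lands@8:L; in-air after throw: [b1@5:R b2@8:L]
Beat 4 (L): throw ball3 h=2 -> lands@6:L; in-air after throw: [b1@5:R b3@6:L b2@8:L]
Beat 5 (R): throw ball1 h=5 -> lands@10:L; in-air after throw: [b3@6:L b2@8:L b1@10:L]
Beat 6 (L): throw ball3 h=5 -> lands@11:R; in-air after throw: [b2@8:L b1@10:L b3@11:R]
Beat 8 (L): throw ball2 h=6 -> lands@14:L; in-air after throw: [b1@10:L b3@11:R b2@14:L]
Beat 10 (L): throw ball1 h=2 -> lands@12:L; in-air after throw: [b3@11:R b1@12:L b2@14:L]
Beat 11 (R): throw ball3 h=5 -> lands@16:L; in-air after throw: [b1@12:L b2@14:L b3@16:L]
Beat 12 (L): throw ball1 h=5 -> lands@17:R; in-air after throw: [b2@14:L b3@16:L b1@17:R]
Beat 14 (L): throw ball2 h=6 -> lands@20:L; in-air after throw: [b3@16:L b1@17:R b2@20:L]
Beat 16 (L): throw ball3 h=2 -> lands@18:L; in-air after throw: [b1@17:R b3@18:L b2@20:L]
Beat 17 (R): throw ball1 h=5 -> lands@22:L; in-air after throw: [b3@18:L b2@20:L b1@22:L]
Beat 18 (L): throw ball3 h=5 -> lands@23:R; in-air after throw: [b2@20:L b1@22:L b3@23:R]

Answer: ball2:lands@20:L ball1:lands@22:L ball3:lands@23:R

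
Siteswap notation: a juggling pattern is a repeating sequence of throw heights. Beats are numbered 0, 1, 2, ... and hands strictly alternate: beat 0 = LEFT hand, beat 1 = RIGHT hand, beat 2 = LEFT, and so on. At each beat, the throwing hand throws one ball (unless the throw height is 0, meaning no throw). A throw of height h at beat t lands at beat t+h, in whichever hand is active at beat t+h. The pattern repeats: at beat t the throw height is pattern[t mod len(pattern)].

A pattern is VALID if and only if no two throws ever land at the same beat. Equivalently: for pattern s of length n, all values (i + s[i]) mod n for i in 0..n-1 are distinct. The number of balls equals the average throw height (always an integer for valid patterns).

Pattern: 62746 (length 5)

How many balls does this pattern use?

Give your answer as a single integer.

Answer: 5

Derivation:
Pattern = [6, 2, 7, 4, 6], length n = 5
  position 0: throw height = 6, running sum = 6
  position 1: throw height = 2, running sum = 8
  position 2: throw height = 7, running sum = 15
  position 3: throw height = 4, running sum = 19
  position 4: throw height = 6, running sum = 25
Total sum = 25; balls = sum / n = 25 / 5 = 5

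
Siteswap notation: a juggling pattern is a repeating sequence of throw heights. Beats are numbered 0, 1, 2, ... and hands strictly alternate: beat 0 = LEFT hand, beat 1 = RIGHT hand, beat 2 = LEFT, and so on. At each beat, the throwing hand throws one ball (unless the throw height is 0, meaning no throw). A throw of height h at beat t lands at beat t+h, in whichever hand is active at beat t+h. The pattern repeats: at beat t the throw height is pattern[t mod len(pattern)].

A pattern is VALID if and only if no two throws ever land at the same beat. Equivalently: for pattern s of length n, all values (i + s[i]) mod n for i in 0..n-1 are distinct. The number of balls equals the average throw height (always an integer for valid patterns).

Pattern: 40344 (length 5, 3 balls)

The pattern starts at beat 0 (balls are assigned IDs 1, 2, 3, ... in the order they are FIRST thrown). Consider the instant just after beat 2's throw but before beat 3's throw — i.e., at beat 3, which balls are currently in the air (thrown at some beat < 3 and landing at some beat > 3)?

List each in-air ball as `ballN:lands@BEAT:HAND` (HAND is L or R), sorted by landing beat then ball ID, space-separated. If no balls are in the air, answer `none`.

Beat 0 (L): throw ball1 h=4 -> lands@4:L; in-air after throw: [b1@4:L]
Beat 2 (L): throw ball2 h=3 -> lands@5:R; in-air after throw: [b1@4:L b2@5:R]
Beat 3 (R): throw ball3 h=4 -> lands@7:R; in-air after throw: [b1@4:L b2@5:R b3@7:R]

Answer: ball1:lands@4:L ball2:lands@5:R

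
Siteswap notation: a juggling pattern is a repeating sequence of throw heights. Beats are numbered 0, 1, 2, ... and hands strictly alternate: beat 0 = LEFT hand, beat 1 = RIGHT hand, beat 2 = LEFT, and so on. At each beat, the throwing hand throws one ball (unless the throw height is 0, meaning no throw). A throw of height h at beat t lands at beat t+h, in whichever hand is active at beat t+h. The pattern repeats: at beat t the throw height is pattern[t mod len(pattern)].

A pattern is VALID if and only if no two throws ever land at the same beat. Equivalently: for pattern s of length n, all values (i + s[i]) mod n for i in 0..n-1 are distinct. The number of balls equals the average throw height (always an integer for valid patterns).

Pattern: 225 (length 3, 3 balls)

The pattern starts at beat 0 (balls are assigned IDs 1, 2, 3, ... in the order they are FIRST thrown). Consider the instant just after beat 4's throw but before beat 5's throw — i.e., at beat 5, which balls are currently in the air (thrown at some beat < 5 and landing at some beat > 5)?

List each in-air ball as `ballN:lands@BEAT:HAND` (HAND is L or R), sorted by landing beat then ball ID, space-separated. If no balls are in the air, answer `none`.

Beat 0 (L): throw ball1 h=2 -> lands@2:L; in-air after throw: [b1@2:L]
Beat 1 (R): throw ball2 h=2 -> lands@3:R; in-air after throw: [b1@2:L b2@3:R]
Beat 2 (L): throw ball1 h=5 -> lands@7:R; in-air after throw: [b2@3:R b1@7:R]
Beat 3 (R): throw ball2 h=2 -> lands@5:R; in-air after throw: [b2@5:R b1@7:R]
Beat 4 (L): throw ball3 h=2 -> lands@6:L; in-air after throw: [b2@5:R b3@6:L b1@7:R]
Beat 5 (R): throw ball2 h=5 -> lands@10:L; in-air after throw: [b3@6:L b1@7:R b2@10:L]

Answer: ball3:lands@6:L ball1:lands@7:R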